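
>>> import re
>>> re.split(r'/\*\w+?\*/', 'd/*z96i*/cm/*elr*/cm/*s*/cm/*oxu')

['d', 'cm', 'cm', 'cm/*oxu']

The string is cut at each match, leaving 4 pieces.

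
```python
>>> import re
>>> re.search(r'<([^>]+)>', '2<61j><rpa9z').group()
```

'<61j>'

`re.search` tries every starting position until one works.
The match spans [1:6] → '<61j>'.
Captured: group 1 = '61j'.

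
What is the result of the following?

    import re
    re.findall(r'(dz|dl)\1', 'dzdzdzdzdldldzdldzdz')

['dz', 'dz', 'dl', 'dz']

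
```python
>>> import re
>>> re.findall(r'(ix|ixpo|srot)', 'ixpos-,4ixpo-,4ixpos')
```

Alternation isn't longest-match — the leftmost alternative that fits at this position is chosen.
Scanning left to right: at [0:2] match 'ix', group 1 = 'ix'; at [8:10] match 'ix', group 1 = 'ix'; at [15:17] match 'ix', group 1 = 'ix'.
With a single group, `findall` returns only what that group captured — 3 items.

['ix', 'ix', 'ix']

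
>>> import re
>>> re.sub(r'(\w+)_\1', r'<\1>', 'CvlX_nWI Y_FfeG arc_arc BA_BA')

'CvlX_nWI Y_FfeG <arc> <BA>'

A backreference is literal: `\1` must see the identical characters the first group matched.
Matches: at [16:23] → 'arc_arc'; at [24:29] → 'BA_BA'.
Each match is replaced using the text its own group 1 captured.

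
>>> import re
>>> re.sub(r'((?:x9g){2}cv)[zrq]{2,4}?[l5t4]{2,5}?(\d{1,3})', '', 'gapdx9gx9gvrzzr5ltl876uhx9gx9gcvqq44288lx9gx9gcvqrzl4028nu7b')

Each match is replaced by ''.

'gapdx9gx9gvrzzr5ltl876uhlnu7b'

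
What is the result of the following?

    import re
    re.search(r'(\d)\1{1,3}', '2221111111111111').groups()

A backreference is literal: `\1` must see the identical characters the first group matched.
Unlike `match`, `search` isn't anchored — it looks for the pattern anywhere in the string.
The match spans [0:3] → '222'.
Captured: group 1 = '2'.

('2',)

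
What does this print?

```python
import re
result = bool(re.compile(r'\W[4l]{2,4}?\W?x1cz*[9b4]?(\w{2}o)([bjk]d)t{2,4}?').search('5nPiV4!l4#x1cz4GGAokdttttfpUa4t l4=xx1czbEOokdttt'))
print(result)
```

This matches a non-word character, then 2 to 4 of one of [4l] (lazy); then optionally a non-word character, then the literal 'x1c', then zero or more of a literal 'z'; then optionally one of [9b4]; then exactly 2 of a word character, then a literal 'o' (captured); then one of [bjk], then a literal 'd' (captured); then 2 to 4 of a literal 't' (lazy).
Here the pattern never matches, so the call returns None, and `bool(None)` is False.

False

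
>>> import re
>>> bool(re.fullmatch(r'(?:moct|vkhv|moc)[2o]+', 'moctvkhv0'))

False

For `fullmatch`, every character of the input must be accounted for by the pattern.
Here the pattern can't cover the whole string, so the call returns None, and `bool(None)` is False.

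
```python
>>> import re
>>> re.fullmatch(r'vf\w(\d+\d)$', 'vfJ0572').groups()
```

('0572',)

This matches the literal 'vf', then a word character; then one or more of a digit, then a digit (captured); then anchored at the end.
`re.fullmatch` requires the pattern to consume the entire string.
The match spans [0:7] → 'vfJ0572'.
Captured: group 1 = '0572'.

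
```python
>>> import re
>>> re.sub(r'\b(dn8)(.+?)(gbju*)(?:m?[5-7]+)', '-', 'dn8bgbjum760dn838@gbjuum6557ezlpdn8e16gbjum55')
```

Pattern: a word boundary (`\b`, zero-width); then the literal 'd', then the literal 'n8' (captured); then one or more of any character (lazy) (captured); then the literal 'gbj', then zero or more of the literal 'u' (captured); then optionally a literal 'm', then one or more of a character in [5-7] (non-capturing group).
A non-greedy quantifier consumes as few characters as it can — just enough that the remainder of the pattern still matches from where it stops; whatever follows it matches normally.
Matches: at [0:11] → 'dn8bgbjum76'.
Each match is replaced by '-'.

'-0dn838@gbjuum6557ezlpdn8e16gbjum55'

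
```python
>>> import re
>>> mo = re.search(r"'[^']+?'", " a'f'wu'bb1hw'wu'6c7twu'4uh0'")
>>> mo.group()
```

"'f'"

`search` walks the string left to right and returns the first match it finds.
The match spans [2:5] → "'f'".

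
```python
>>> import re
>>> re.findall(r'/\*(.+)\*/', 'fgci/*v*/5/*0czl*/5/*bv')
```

Matches: at [4:18] match '/*v*/5/*0czl*/', group 1 = 'v*/5/*0czl'.
With a single group, `findall` returns only what that group captured — 1 item.

['v*/5/*0czl']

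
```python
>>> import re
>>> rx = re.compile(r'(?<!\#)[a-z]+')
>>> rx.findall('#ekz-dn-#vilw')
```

['kz', 'dn', 'ilw']

The negative lookaround is zero-width — it rules out positions where the adjacent text would match, without consuming anything.
With no groups in the pattern, `findall` gives back each whole match — 3 here.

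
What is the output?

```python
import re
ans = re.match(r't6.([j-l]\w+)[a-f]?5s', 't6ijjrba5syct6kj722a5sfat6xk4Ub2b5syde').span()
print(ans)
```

The pattern matches the literal 't6', then any character; then a character in [j-l], then one or more of a word character (captured); then optionally a character in [a-f], then the literal '5s'.
`match` is anchored at position 0; if the pattern doesn't fit there, it returns None.
The match spans [0:35] → 't6ijjrba5syct6kj722a5sfat6xk4Ub2b5s'.
Captured: group 1 = 'jjrba5syct6kj722a5sfat6xk4Ub2b'.

(0, 35)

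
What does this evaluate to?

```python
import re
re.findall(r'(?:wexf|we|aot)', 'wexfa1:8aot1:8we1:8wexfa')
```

The regex engine tests alternatives in the order written; an earlier branch that matches wins even if a later one would match more.
Scanning left to right: at [0:4] → 'wexf'; at [8:11] → 'aot'; at [14:16] → 'we'; at [19:23] → 'wexf'.
Since nothing is captured, `findall` lists the 4 matched substrings directly.

['wexf', 'aot', 'we', 'wexf']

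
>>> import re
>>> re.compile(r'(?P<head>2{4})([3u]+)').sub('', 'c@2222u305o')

'c@05o'

Pattern: exactly 4 of a literal '2' (captured as 'head'); then one or more of one of [3u] (captured).
Matches: at [2:8] → '2222u3'.
Every occurrence is swapped for ''.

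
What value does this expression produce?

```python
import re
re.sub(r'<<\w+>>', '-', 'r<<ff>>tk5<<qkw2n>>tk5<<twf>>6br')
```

Matches: at [1:7] → '<<ff>>'; at [10:19] → '<<qkw2n>>'; at [22:29] → '<<twf>>'.
Every occurrence is swapped for '-'.

'r-tk5-tk5-6br'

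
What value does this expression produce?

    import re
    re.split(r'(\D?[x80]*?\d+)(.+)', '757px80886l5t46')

['', '757', 'px80886l5t46', '']

Pattern: optionally a non-digit, then zero or more of one of [x80] (lazy), then one or more of a digit (captured); then one or more of any character (captured).
Matches to split on: at [0:15] → '757px80886l5t46'.
`re.split` interleaves the captured-group text with the surrounding fragments.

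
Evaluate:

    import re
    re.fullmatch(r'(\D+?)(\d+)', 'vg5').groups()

('vg', '5')

The match spans [0:3] → 'vg5'.
Captured: group 1 = 'vg', group 2 = '5'.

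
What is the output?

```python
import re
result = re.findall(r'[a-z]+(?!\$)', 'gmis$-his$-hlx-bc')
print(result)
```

['gmi', 'hi', 'hlx', 'bc']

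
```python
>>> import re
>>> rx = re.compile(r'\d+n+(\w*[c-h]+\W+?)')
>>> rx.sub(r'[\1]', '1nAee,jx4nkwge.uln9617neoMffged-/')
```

'[Aee,]jx[kwge.]uln[eoMffged-]/'

The pattern matches one or more of a digit, then one or more of the literal 'n'; then zero or more of a word character, then one or more of a character in [c-h], then one or more of a non-word character (lazy) (captured).
Matches: at [0:6] → '1nAee,'; at [8:15] → '4nkwge.'; at [18:32] → '9617neoMffged-'.
The replacement refers to a captured group, so each match is rewritten using its own captured text.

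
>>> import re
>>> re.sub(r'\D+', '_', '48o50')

Pattern: one or more of a non-digit.
Every occurrence is swapped for '_'.

'48_50'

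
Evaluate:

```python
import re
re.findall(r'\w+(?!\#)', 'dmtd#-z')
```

['dmt', 'z']

`(?!…)`/`(?<!…)` only lets a position through if the neighbouring text does NOT match; no characters are consumed.
No capturing groups, so `findall` returns the 2 full match strings.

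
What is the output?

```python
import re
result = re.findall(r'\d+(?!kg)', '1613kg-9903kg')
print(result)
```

The negative lookahead/lookbehind blocks any match where the forbidden context is present.
Matches: at [0:3] → '161'; at [7:10] → '990'.
With no groups in the pattern, `findall` gives back each whole match — 2 here.

['161', '990']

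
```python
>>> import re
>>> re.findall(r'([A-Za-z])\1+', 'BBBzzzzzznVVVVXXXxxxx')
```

`\1` has to match the exact text group 1 already captured.
Because there's exactly one group, `findall` drops the full match and keeps group 1 from each hit.

['B', 'z', 'V', 'X', 'x']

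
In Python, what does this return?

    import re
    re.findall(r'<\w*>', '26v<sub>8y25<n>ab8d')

['<sub>', '<n>']

Matches: at [3:8] → '<sub>'; at [12:15] → '<n>'.
With no groups in the pattern, `findall` gives back each whole match — 2 here.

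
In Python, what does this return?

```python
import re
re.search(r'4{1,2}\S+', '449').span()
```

The match spans [0:3] → '449'.

(0, 3)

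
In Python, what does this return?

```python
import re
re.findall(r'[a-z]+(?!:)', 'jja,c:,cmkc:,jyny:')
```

['jja', 'cmk', 'jyn']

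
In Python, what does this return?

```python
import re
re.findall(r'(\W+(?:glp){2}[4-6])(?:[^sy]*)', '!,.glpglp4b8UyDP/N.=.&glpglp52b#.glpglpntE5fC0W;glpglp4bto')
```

The pattern matches one or more of a non-word character, then the literal 'glp' repeated 2 times, then a character in [4-6] (captured); then zero or more of any character except [sy] (non-capturing group).
Scanning left to right: at [0:13] match '!,.glpglp4b8U', group 1 = '!,.glpglp4'; at [18:58] match '.=.&glpglp52b#.glpglpntE5fC0W;glpglp4bto', group 1 = '.=.&glpglp5'.
Because there's exactly one group, `findall` drops the full match and keeps group 1 from each hit.

['!,.glpglp4', '.=.&glpglp5']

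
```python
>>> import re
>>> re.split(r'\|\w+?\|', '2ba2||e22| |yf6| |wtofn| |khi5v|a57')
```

['2ba2|', ' ', ' ', ' ', 'a57']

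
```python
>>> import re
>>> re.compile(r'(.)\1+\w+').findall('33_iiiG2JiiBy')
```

['3']

The backreference `\1` re-matches whatever the first group consumed, character for character.
Matches: at [0:13] match '33_iiiG2JiiBy', group 1 = '3'.
Because there's exactly one group, `findall` drops the full match and keeps group 1 from the one hit.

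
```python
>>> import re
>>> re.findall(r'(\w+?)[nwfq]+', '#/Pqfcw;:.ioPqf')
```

['P', 'c', 'ioP']

This matches one or more of a word character (lazy) (captured); then one or more of one of [nwfq].
The `?` after the quantifier makes it lazy — it takes as little as possible before letting the rest of the pattern try.
Walking the string: at [2:5] match 'Pqf', group 1 = 'P'; at [5:7] match 'cw', group 1 = 'c'; at [10:15] match 'ioPqf', group 1 = 'ioP'.
Because there's exactly one group, `findall` drops the full match and keeps group 1 from each hit.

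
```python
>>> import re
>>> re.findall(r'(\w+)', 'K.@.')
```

['K']

Pattern: one or more of a word character (captured).
Scanning left to right: at [0:1] match 'K', group 1 = 'K'.
One capturing group, so `findall` returns just the captured substring from the one match — 1 in all.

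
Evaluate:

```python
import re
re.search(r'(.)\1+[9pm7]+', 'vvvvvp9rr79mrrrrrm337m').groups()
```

The match spans [0:7] → 'vvvvvp9'.
Captured: group 1 = 'v'.

('v',)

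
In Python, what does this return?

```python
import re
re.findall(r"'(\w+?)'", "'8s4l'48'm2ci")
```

['8s4l']

Scanning left to right: at [0:6] match "'8s4l'", group 1 = '8s4l'.
With a single group, `findall` returns only what that group captured — 1 item.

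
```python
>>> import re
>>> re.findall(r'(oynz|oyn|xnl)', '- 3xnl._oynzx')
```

['xnl', 'oynz']

Alternation tries branches left to right and keeps the first one that lets the overall match succeed at that position.
Scanning left to right: at [3:6] match 'xnl', group 1 = 'xnl'; at [8:12] match 'oynz', group 1 = 'oynz'.
Because there's exactly one group, `findall` drops the full match and keeps group 1 from each hit.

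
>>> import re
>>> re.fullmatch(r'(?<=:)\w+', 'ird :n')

Lookahead/lookbehind check context without consuming it, so the matched span excludes the asserted characters.
`fullmatch` succeeds only if the pattern covers the string from start to end.
Here the pattern can't cover the whole string, so the call returns None.

None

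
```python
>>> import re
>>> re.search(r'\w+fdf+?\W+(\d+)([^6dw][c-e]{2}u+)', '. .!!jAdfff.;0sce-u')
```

None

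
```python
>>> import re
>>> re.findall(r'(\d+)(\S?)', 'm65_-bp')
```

[('65', '_')]

The pattern matches one or more of a digit (captured); then optionally a non-whitespace character (captured).
Matches: at [1:4] match '65_', groups = ('65', '_').
With 2 capturing groups, `findall` returns a 2-tuple per match.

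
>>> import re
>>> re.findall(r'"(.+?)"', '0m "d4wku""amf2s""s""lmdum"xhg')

A non-greedy quantifier consumes as few characters as it can — just enough that the remainder of the pattern still matches from where it stops; whatever follows it matches normally.
One capturing group, so `findall` returns just the captured substring from each match — 4 in all.

['d4wku', 'amf2s', 's', 'lmdum']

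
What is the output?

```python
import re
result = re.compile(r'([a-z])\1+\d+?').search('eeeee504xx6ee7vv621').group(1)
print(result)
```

The backreference `\1` re-matches whatever the first group consumed, character for character.
`re.search` scans for the first position where the pattern succeeds.
The match spans [0:6] → 'eeeee5'.
Captured: group 1 = 'e'.

e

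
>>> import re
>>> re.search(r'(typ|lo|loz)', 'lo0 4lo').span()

The match spans [0:2] → 'lo'.

(0, 2)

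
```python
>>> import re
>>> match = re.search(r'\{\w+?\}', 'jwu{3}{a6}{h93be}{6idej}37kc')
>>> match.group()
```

`search` walks the string left to right and returns the first match it finds.
The match spans [3:6] → '{3}'.

'{3}'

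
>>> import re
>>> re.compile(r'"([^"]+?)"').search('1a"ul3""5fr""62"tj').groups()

('ul3',)

`search` walks the string left to right and returns the first match it finds.
The match spans [2:7] → '"ul3"'.
Captured: group 1 = 'ul3'.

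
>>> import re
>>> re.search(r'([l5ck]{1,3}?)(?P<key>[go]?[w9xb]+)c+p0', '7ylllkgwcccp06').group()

The pattern matches 1 to 3 of one of [l5ck] (lazy) (captured); then optionally one of [go], then one or more of one of [w9xb] (captured as 'key'); then one or more of the literal 'c', then the literal 'p0'.
The match spans [3:13] → 'llkgwcccp0'.

'llkgwcccp0'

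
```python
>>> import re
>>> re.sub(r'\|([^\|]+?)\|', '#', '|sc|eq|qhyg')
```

'#eq|qhyg'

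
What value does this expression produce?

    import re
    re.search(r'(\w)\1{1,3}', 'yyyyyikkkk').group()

The backreference `\1` re-matches whatever the first group consumed, character for character.
The match spans [0:4] → 'yyyy'.

'yyyy'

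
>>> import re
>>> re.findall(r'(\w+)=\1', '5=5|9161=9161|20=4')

After group 1 captures some text, `\1` only succeeds where that same text appears again.
Scanning left to right: at [0:3] match '5=5', group 1 = '5'; at [4:13] match '9161=9161', group 1 = '9161'.
`findall` collects group 1 from each match (2 total).

['5', '9161']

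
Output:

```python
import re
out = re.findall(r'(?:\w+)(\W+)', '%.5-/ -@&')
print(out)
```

The pattern matches one or more of a word character (non-capturing group); then one or more of a non-word character (captured).
Walking the string: at [2:9] match '5-/ -@&', group 1 = '-/ -@&'.
With a single group, `findall` returns only what that group captured — 1 item.

['-/ -@&']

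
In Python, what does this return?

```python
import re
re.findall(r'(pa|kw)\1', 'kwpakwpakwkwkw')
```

['kw']

A backreference is literal: `\1` must see the identical characters the first group matched.
Scanning left to right: at [8:12] match 'kwkw', group 1 = 'kw'.
With a single group, `findall` returns only what that group captured — 1 item.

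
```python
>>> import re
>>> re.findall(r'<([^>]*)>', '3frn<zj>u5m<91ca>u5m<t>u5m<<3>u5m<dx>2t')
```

['zj', '91ca', 't', '<3', 'dx']

Scanning left to right: at [4:8] match '<zj>', group 1 = 'zj'; at [11:17] match '<91ca>', group 1 = '91ca'; at [20:23] match '<t>', group 1 = 't'; at [26:30] match '<<3>', group 1 = '<3'; at [33:37] match '<dx>', group 1 = 'dx'.
`findall` collects group 1 from each match (5 total).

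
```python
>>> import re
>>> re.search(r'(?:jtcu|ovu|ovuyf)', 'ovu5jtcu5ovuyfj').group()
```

'ovu'

`re.search` scans for the first position where the pattern succeeds.
The match spans [0:3] → 'ovu'.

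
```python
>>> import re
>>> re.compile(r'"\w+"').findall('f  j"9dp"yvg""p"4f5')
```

No capturing groups, so `findall` returns the 2 full match strings.

['"9dp"', '"p"']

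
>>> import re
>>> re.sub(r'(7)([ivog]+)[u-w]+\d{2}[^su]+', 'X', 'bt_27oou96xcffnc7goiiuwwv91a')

'bt_2Xuwwv91a'

This matches a literal '7' (captured); then one or more of one of [ivog] (captured); then one or more of a character in [u-w], then exactly 2 of a digit, then one or more of any character except [su].
Matches: at [4:21] → '7oou96xcffnc7goii'.
`sub` substitutes 'X' at each match site.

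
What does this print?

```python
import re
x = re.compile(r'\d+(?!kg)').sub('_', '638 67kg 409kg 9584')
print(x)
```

_ _7kg _9kg _

A negative assertion filters positions out without eating any characters.
Matches: at [0:3] → '638'; at [4:5] → '6'; at [9:11] → '40'; at [15:19] → '9584'.
`sub` substitutes '_' at each match site.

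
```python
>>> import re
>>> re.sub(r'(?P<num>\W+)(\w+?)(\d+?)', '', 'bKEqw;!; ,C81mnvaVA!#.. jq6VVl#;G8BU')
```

The `?` after the quantifier makes it lazy — it takes as little as possible before letting the rest of the pattern try.
`sub` substitutes '' at each match site.

'bKEqw1mnvaVAVVlBU'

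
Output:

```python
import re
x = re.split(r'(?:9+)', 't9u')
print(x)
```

The string is cut at each match, leaving 2 pieces.

['t', 'u']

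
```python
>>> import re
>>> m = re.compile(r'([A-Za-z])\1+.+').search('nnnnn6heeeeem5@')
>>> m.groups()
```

The match spans [0:15] → 'nnnnn6heeeeem5@'.
Captured: group 1 = 'n'.

('n',)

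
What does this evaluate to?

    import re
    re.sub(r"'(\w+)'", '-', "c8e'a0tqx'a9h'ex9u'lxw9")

Matches: at [3:10] → "'a0tqx'"; at [13:19] → "'ex9u'".
`sub` substitutes '-' at each match site.

'c8e-a9h-lxw9'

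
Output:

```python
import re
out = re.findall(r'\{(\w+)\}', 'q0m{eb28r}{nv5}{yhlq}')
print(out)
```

Because there's exactly one group, `findall` drops the full match and keeps group 1 from each hit.

['eb28r', 'nv5', 'yhlq']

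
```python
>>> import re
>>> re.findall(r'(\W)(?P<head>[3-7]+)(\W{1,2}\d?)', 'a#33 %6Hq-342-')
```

The pattern matches a non-word character (captured); then one or more of a character in [3-7] (captured as 'head'); then 1 to 2 of a non-word character, then optionally a digit (captured).
Scanning left to right: at [1:7] match '#33 %6', groups = ('#', '33', ' %6').
Multiple groups make `findall` return tuples — one 3-tuple for the one match.

[('#', '33', ' %6')]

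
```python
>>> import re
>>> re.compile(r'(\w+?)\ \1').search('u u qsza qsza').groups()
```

('u',)

The match spans [0:3] → 'u u'.
Captured: group 1 = 'u'.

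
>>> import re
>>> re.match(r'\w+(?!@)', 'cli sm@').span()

(0, 3)

A negative assertion filters positions out without eating any characters.
With `match`, the pattern is implicitly anchored at the beginning.
The match spans [0:3] → 'cli'.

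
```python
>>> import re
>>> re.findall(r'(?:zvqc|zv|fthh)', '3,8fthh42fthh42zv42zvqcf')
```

Branches in `(...|...)` are attempted left-to-right; the first branch that allows the whole pattern to succeed is taken.
No capturing groups, so `findall` returns the 4 full match strings.

['fthh', 'fthh', 'zv', 'zvqc']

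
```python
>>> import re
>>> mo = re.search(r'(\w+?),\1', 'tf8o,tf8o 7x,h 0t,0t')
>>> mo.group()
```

`\1` has to match the exact text group 1 already captured.
`search` walks the string left to right and returns the first match it finds.
The match spans [0:9] → 'tf8o,tf8o'.
Captured: group 1 = 'tf8o'.

'tf8o,tf8o'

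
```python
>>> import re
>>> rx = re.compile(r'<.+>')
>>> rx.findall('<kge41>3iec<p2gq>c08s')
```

['<kge41>3iec<p2gq>']

Matches: at [0:17] → '<kge41>3iec<p2gq>'.
Since nothing is captured, `findall` lists the 1 matched substring directly.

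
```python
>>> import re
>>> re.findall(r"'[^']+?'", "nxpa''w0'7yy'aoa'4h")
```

["'w0'", "'aoa'"]

Since nothing is captured, `findall` lists the 2 matched substrings directly.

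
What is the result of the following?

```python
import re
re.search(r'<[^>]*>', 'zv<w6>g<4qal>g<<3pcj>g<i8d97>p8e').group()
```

'<w6>'

Unlike `match`, `search` isn't anchored — it looks for the pattern anywhere in the string.
The match spans [2:6] → '<w6>'.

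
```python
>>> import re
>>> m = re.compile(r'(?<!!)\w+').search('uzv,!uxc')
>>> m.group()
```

'uzv'

The negative lookaround is zero-width — it rules out positions where the adjacent text would match, without consuming anything.
The match spans [0:3] → 'uzv'.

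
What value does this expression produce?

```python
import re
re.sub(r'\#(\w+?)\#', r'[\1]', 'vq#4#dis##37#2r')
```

'vq[4]dis#[37]2r'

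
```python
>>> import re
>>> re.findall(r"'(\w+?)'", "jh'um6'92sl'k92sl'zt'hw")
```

`findall` collects group 1 from each match (2 total).

['um6', 'k92sl']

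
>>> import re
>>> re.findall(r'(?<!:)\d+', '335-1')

['335', '1']

`(?!…)`/`(?<!…)` only lets a position through if the neighbouring text does NOT match; no characters are consumed.
Scanning left to right: at [0:3] → '335'; at [4:5] → '1'.
`findall` yields the raw match text (2 of them) because the pattern has no groups.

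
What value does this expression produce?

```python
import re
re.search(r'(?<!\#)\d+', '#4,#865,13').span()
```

(5, 7)

A negative assertion filters positions out without eating any characters.
`re.search` tries every starting position until one works.
The match spans [5:7] → '65'.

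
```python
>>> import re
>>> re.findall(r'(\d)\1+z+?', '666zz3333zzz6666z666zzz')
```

['6', '3', '6', '6']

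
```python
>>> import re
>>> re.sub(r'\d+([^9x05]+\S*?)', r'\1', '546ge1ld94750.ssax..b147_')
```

The pattern matches one or more of a digit; then one or more of any character except [9x05], then zero or more of a non-whitespace character (lazy) (captured).
A non-greedy quantifier consumes as few characters as it can — just enough that the remainder of the pattern still matches from where it stops; whatever follows it matches normally.
Matches: at [0:8] → '546ge1ld'; at [8:17] → '94750.ssa'; at [21:25] → '147_'.
Each match is replaced using the text its own group 1 captured.

'ge1ld.ssax..b_'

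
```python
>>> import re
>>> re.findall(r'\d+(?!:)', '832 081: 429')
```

Because the assertion is negative and zero-width, positions next to the forbidden text are skipped.
Matches: at [0:3] → '832'; at [4:6] → '08'; at [9:12] → '429'.
No capturing groups, so `findall` returns the 3 full match strings.

['832', '08', '429']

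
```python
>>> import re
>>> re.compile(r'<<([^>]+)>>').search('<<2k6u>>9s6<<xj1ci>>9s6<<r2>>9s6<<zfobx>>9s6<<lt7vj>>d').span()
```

(0, 8)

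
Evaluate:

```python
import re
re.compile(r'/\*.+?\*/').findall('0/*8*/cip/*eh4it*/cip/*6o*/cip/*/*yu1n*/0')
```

['/*8*/', '/*eh4it*/', '/*6o*/', '/*/*yu1n*/']

With the lazy modifier that quantifier settles for the fewest repetitions that let the rest of the pattern succeed (the atoms after it are unaffected and can still be greedy).
Since nothing is captured, `findall` lists the 4 matched substrings directly.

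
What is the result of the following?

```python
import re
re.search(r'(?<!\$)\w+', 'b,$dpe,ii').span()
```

The negative lookahead/lookbehind blocks any match where the forbidden context is present.
The match spans [0:1] → 'b'.

(0, 1)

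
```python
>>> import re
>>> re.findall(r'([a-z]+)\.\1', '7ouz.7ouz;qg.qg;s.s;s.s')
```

['qg', 's', 's']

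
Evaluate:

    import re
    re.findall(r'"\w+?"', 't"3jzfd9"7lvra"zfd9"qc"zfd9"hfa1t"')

`findall` yields the raw match text (3 of them) because the pattern has no groups.

['"3jzfd9"', '"zfd9"', '"zfd9"']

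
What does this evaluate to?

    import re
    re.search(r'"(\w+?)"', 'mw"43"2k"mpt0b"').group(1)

'43'

The match spans [2:6] → '"43"'.
Captured: group 1 = '43'.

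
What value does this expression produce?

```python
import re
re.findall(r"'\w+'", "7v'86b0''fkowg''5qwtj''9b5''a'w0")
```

`findall` yields the raw match text (5 of them) because the pattern has no groups.

["'86b0'", "'fkowg'", "'5qwtj'", "'9b5'", "'a'"]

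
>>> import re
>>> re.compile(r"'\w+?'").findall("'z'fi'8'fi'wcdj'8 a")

Matches: at [0:3] → "'z'"; at [5:8] → "'8'"; at [10:16] → "'wcdj'".
No capturing groups, so `findall` returns the 3 full match strings.

["'z'", "'8'", "'wcdj'"]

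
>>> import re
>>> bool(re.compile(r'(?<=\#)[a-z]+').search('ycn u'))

False

The lookaround is zero-width — it requires the adjacent text to match without consuming it, so the asserted text isn't part of the match.
Unlike `match`, `search` isn't anchored — it looks for the pattern anywhere in the string.
Here the pattern never matches, so the call returns None, and `bool(None)` is False.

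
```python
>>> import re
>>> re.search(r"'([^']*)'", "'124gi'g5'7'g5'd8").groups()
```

`re.search` scans for the first position where the pattern succeeds.
The match spans [0:7] → "'124gi'".
Captured: group 1 = '124gi'.

('124gi',)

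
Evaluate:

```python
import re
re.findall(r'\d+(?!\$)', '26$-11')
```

['2', '11']

The negative lookaround is zero-width — it rules out positions where the adjacent text would match, without consuming anything.
No capturing groups, so `findall` returns the 2 full match strings.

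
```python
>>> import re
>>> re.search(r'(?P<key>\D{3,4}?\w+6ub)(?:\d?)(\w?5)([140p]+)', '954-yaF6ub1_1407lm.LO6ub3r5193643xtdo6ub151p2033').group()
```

This matches 3 to 4 of a non-digit (lazy), then one or more of a word character, then the literal '6ub' (captured as 'key'); then optionally a digit (non-capturing group); then optionally a word character, then the literal '5' (captured); then one or more of one of [140p] (captured).
`re.search` tries every starting position until one works.
The match spans [16:44] → 'lm.LO6ub3r5193643xtdo6ub151p'.
Captured: group 1 = 'lm.LO6ub3r5193643xtdo6ub', group 2 = '5', group 3 = '1p'.

'lm.LO6ub3r5193643xtdo6ub151p'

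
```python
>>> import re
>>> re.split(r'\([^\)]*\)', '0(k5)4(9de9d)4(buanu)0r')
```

['0', '4', '4', '0r']

The string is cut at each match, leaving 4 pieces.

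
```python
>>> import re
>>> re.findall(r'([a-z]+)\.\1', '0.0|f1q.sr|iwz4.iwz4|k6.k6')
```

[]

The backreference `\1` re-matches whatever the first group consumed, character for character.
Because there's exactly one group, `findall` drops the full match and keeps group 1 from each hit.
Nothing in the string satisfies the pattern, so the list is empty.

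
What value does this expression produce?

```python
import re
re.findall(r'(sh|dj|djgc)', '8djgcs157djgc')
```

['dj', 'dj']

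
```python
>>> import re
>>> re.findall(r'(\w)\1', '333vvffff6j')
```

['3', 'v', 'f', 'f']

After group 1 captures some text, `\1` only succeeds where that same text appears again.
`findall` collects group 1 from each match (4 total).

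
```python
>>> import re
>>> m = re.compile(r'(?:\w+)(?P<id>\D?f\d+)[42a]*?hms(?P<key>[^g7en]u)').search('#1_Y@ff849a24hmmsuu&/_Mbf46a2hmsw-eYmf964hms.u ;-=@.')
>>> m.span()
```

(34, 46)

This matches one or more of a word character (non-capturing group); then optionally a non-digit, then the literal 'f', then one or more of a digit (captured as 'id'); then zero or more of one of [42a] (lazy), then the literal 'hms'; then any character except [g7en], then the literal 'u' (captured as 'key').
The match spans [34:46] → 'eYmf964hms.u'.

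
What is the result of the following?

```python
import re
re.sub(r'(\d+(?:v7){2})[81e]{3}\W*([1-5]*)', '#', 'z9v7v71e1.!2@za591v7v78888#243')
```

'z#@za#8#243'

The pattern matches one or more of a digit, then the literal 'v7' repeated 2 times (captured); then exactly 3 of one of [81e], then zero or more of a non-word character; then zero or more of a character in [1-5] (captured).
Matches: at [1:12] → '9v7v71e1.!2'; at [15:25] → '591v7v7888'.
`sub` substitutes '#' at each match site.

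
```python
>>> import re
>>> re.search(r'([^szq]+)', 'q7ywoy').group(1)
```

Pattern: one or more of any character except [szq] (captured).
`search` walks the string left to right and returns the first match it finds.
The match spans [1:6] → '7ywoy'.
Captured: group 1 = '7ywoy'.

'7ywoy'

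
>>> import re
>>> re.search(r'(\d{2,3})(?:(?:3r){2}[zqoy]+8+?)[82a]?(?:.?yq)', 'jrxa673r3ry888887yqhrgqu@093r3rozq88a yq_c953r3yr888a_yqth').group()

'673r3ry888887yq'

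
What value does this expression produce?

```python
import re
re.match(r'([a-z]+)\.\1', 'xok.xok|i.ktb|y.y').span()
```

`re.match` won't scan ahead — the pattern has to work from the very first character.
The match spans [0:7] → 'xok.xok'.

(0, 7)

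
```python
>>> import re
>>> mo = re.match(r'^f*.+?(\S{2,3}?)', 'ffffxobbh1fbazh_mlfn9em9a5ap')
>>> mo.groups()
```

Pattern: anchored at the start of the string; then zero or more of a literal 'f', then one or more of any character (lazy); then 2 to 3 of a non-whitespace character (lazy) (captured).
Lazy quantifiers expand one character at a time until the remainder of the pattern can match.
`re.match` only tries the pattern at the start of the string.
The match spans [0:7] → 'ffffxob'.
Captured: group 1 = 'ob'.

('ob',)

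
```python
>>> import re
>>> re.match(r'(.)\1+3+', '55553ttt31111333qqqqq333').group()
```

The backreference `\1` re-matches whatever the first group consumed, character for character.
`re.match` only tries the pattern at the start of the string.
The match spans [0:5] → '55553'.
Captured: group 1 = '5'.

'55553'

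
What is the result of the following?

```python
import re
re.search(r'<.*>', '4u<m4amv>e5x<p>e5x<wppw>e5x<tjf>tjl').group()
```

'<m4amv>e5x<p>e5x<wppw>e5x<tjf>'

Unlike `match`, `search` isn't anchored — it looks for the pattern anywhere in the string.
The match spans [2:32] → '<m4amv>e5x<p>e5x<wppw>e5x<tjf>'.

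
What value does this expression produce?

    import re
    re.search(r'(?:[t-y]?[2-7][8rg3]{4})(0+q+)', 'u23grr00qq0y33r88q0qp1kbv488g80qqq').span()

(0, 10)

The pattern matches optionally a character in [t-y], then a character in [2-7], then exactly 4 of one of [8rg3] (non-capturing group); then one or more of the literal '0', then one or more of the literal 'q' (captured).
`re.search` scans for the first position where the pattern succeeds.
The match spans [0:10] → 'u23grr00qq'.
Captured: group 1 = '00qq'.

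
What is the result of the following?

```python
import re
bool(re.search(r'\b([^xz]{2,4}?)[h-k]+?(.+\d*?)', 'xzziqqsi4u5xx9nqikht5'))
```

The pattern matches a word boundary (`\b`, zero-width); then 2 to 4 of any character except [xz] (lazy) (captured); then one or more of a character in [h-k] (lazy); then one or more of any character, then zero or more of a digit (lazy) (captured).
Here nothing in the string fits, so the call returns None, and `bool(None)` is False.

False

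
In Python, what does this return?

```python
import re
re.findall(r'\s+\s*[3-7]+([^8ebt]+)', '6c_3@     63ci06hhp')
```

['ci06hhp']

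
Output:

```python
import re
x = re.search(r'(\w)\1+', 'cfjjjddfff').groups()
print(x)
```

('j',)

`\1` has to match the exact text group 1 already captured.
`re.search` tries every starting position until one works.
The match spans [2:5] → 'jjj'.
Captured: group 1 = 'j'.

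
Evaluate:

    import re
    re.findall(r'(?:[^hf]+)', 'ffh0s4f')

['0s4']

Pattern: one or more of any character except [hf] (non-capturing group).
Scanning left to right: at [3:6] → '0s4'.
`findall` yields the raw match text (1 of them) because the pattern has no groups.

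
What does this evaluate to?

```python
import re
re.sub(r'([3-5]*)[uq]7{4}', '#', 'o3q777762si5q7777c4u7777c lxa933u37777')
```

'o#62si#c#c lxa933u37777'

Pattern: zero or more of a character in [3-5] (captured); then one of [uq], then exactly 4 of a literal '7'.
Matches: at [1:7] → '3q7777'; at [11:17] → '5q7777'; at [18:24] → '4u7777'.
Each match is replaced by '#'.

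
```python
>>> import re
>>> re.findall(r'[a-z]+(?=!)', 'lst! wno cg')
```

The lookaround is zero-width — it requires the adjacent text to match without consuming it, so the asserted text isn't part of the match.
Scanning left to right: at [0:3] → 'lst'.
With no groups in the pattern, `findall` gives back each whole match — 1 here.

['lst']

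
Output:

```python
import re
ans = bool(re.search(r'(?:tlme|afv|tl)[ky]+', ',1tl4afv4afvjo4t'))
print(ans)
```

`search` walks the string left to right and returns the first match it finds.
Here no position works, so the call returns None, and `bool(None)` is False.

False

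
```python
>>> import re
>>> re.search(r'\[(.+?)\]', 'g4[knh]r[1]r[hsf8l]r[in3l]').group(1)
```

Lazy quantifiers expand one character at a time until the remainder of the pattern can match.
`re.search` scans for the first position where the pattern succeeds.
The match spans [2:7] → '[knh]'.
Captured: group 1 = 'knh'.

'knh'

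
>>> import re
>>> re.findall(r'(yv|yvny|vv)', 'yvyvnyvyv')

The regex engine tests alternatives in the order written; an earlier branch that matches wins even if a later one would match more.
Matches: at [0:2] match 'yv', group 1 = 'yv'; at [2:4] match 'yv', group 1 = 'yv'; at [5:7] match 'yv', group 1 = 'yv'; at [7:9] match 'yv', group 1 = 'yv'.
One capturing group, so `findall` returns just the captured substring from each match — 4 in all.

['yv', 'yv', 'yv', 'yv']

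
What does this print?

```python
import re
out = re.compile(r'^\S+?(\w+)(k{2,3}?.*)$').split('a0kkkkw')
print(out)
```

With the lazy modifier that quantifier settles for the fewest repetitions that let the rest of the pattern succeed (the atoms after it are unaffected and can still be greedy).
With a capturing group present, the delimiter's captured portion is kept in the result list.

['', '0kk', 'kkw', '']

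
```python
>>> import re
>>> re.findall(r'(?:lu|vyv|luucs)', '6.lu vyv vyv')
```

Since nothing is captured, `findall` lists the 3 matched substrings directly.

['lu', 'vyv', 'vyv']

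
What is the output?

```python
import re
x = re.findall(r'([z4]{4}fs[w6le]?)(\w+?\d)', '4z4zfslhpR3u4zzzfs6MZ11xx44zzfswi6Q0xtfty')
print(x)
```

[('4z4zfsl', 'hpR3'), ('4zzzfs6', 'MZ1'), ('44zzfsw', 'i6')]

Because the quantifier is non-greedy, it stops expanding at the earliest point where the rest of the pattern can succeed.
`findall` packs the 2 group values into a tuple for every match.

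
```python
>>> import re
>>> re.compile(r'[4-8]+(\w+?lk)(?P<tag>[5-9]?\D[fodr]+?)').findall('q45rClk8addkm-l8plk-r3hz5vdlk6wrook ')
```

[('rClk', '8ad'), ('plk', '-r'), ('vdlk', '6wr')]

Lazy quantifiers expand one character at a time until the remainder of the pattern can match.
Multiple groups make `findall` return tuples — one 2-tuple for each match.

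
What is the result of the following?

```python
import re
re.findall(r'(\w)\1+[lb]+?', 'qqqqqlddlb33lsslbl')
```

['q', 'd', '3', 's']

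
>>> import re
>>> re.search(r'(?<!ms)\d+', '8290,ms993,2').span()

The negative lookahead/lookbehind blocks any match where the forbidden context is present.
The match spans [0:4] → '8290'.

(0, 4)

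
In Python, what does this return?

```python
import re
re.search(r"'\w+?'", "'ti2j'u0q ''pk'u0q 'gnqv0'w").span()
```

(0, 6)

`re.search` tries every starting position until one works.
The match spans [0:6] → "'ti2j'".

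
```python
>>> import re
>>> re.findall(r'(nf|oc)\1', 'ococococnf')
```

['oc', 'oc']

After group 1 captures some text, `\1` only succeeds where that same text appears again.
Scanning left to right: at [0:4] match 'ococ', group 1 = 'oc'; at [4:8] match 'ococ', group 1 = 'oc'.
One capturing group, so `findall` returns just the captured substring from each match — 2 in all.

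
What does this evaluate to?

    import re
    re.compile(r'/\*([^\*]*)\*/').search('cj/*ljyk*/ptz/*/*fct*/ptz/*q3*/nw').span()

`re.search` scans for the first position where the pattern succeeds.
The match spans [2:10] → '/*ljyk*/'.
Captured: group 1 = 'ljyk'.

(2, 10)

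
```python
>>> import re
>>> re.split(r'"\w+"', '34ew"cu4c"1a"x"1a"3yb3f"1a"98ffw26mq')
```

The string is cut at each match, leaving 4 pieces.

['34ew', '1a', '1a', '1a"98ffw26mq']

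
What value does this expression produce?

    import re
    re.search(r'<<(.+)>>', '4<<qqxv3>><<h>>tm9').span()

(1, 15)

The match spans [1:15] → '<<qqxv3>><<h>>'.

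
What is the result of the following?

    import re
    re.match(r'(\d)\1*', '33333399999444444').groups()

('3',)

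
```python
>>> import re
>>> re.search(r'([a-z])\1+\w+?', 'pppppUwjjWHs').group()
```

'pppppU'

`\1` is not a pattern — it's the concrete string captured by group 1, re-applied verbatim.
The match spans [0:6] → 'pppppU'.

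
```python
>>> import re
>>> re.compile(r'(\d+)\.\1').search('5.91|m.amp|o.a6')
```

After group 1 captures some text, `\1` only succeeds where that same text appears again.
Here no position works, so the call returns None.

None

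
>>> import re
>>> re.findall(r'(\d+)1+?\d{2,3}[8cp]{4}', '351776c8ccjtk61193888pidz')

This matches one or more of a digit (captured); then one or more of the literal '1' (lazy), then 2 to 3 of a digit, then exactly 4 of one of [8cp].
With a single group, `findall` returns only what that group captured — 2 items.

['35', '61']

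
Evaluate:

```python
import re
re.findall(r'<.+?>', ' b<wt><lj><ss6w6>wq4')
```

A `+?`/`*?`/`{m,n}?` starts at its minimum and grows only as far as needed for what follows to match.
With no groups in the pattern, `findall` gives back each whole match — 3 here.

['<wt>', '<lj>', '<ss6w6>']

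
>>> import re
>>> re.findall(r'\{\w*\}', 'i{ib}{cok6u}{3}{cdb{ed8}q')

['{ib}', '{cok6u}', '{3}', '{ed8}']

Matches: at [1:5] → '{ib}'; at [5:12] → '{cok6u}'; at [12:15] → '{3}'; at [19:24] → '{ed8}'.
No capturing groups, so `findall` returns the 4 full match strings.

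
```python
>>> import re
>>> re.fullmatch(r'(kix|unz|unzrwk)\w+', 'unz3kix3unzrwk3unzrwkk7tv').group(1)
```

'unz'

`re.fullmatch` is like wrapping the pattern in `^…$` (in single-line mode).
The match spans [0:25] → 'unz3kix3unzrwk3unzrwkk7tv'.
Captured: group 1 = 'unz'.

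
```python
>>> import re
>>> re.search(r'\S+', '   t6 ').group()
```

't6'

The pattern matches one or more of a non-whitespace character.
The match spans [3:5] → 't6'.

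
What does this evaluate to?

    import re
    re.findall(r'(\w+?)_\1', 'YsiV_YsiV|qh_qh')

A backreference is literal: `\1` must see the identical characters the first group matched.
`findall` collects group 1 from each match (2 total).

['YsiV', 'qh']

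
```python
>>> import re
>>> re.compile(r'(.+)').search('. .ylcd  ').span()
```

This matches one or more of any character (captured).
The match spans [0:9] → '. .ylcd  '.

(0, 9)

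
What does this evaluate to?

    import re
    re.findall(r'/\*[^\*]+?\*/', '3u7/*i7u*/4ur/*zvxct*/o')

['/*i7u*/', '/*zvxct*/']

No capturing groups, so `findall` returns the 2 full match strings.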